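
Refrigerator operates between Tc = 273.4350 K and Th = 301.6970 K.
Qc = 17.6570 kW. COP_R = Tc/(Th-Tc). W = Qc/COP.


COP = 273.4350 / 28.2620 = 9.6750
W = 17.6570 / 9.6750 = 1.8250 kW

COP = 9.6750, W = 1.8250 kW


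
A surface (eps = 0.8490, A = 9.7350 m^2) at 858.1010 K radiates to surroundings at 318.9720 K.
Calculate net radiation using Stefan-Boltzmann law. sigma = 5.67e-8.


T^4 = 5.4219e+11
Tsurr^4 = 1.0352e+10
Q = 0.8490 * 5.67e-8 * 9.7350 * 5.3184e+11 = 249234.7032 W

249234.7032 W


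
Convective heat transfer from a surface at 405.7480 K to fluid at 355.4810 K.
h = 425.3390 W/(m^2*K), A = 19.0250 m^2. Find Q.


dT = 50.2670 K
Q = 425.3390 * 19.0250 * 50.2670 = 406764.3076 W

406764.3076 W


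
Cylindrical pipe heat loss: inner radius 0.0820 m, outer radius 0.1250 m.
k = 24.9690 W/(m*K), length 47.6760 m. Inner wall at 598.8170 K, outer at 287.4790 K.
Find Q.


dT = 311.3380 K
ln(ro/ri) = 0.4216
Q = 2*pi*24.9690*47.6760*311.3380 / 0.4216 = 5523546.7451 W

5523546.7451 W


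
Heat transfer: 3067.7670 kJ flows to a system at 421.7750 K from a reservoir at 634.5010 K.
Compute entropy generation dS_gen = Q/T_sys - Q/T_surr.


dS_sys = 3067.7670/421.7750 = 7.2735 kJ/K
dS_surr = -3067.7670/634.5010 = -4.8349 kJ/K
dS_gen = 7.2735 - 4.8349 = 2.4385 kJ/K (irreversible)

dS_gen = 2.4385 kJ/K, irreversible


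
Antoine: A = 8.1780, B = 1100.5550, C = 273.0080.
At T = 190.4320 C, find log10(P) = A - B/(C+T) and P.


C+T = 463.4400
B/(C+T) = 2.3748
log10(P) = 8.1780 - 2.3748 = 5.8032
P = 10^5.8032 = 635694.0468 mmHg

635694.0468 mmHg


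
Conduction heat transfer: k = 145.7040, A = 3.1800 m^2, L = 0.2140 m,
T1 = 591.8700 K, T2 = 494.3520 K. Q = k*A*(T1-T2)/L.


dT = 97.5180 K
Q = 145.7040 * 3.1800 * 97.5180 / 0.2140 = 211139.5575 W

211139.5575 W


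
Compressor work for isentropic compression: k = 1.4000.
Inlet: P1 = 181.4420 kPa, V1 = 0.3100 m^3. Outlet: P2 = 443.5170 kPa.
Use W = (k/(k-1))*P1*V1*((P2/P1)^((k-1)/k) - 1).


(k-1)/k = 0.2857
(P2/P1)^exp = 1.2909
W = 3.5000 * 181.4420 * 0.3100 * (1.2909 - 1) = 57.2760 kJ

57.2760 kJ


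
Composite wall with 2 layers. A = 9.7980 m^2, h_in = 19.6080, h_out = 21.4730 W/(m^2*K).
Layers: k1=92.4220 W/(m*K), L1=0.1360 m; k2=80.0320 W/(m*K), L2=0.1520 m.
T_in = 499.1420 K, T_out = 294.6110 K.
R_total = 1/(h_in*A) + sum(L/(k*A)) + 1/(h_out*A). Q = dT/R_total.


R_conv_in = 1/(19.6080*9.7980) = 0.0052
R_1 = 0.1360/(92.4220*9.7980) = 0.0002
R_2 = 0.1520/(80.0320*9.7980) = 0.0002
R_conv_out = 1/(21.4730*9.7980) = 0.0048
R_total = 0.0103 K/W
Q = 204.5310 / 0.0103 = 19853.2367 W

R_total = 0.0103 K/W, Q = 19853.2367 W


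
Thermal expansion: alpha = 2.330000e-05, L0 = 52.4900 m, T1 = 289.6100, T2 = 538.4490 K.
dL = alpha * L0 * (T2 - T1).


dT = 248.8390 K
dL = 2.330000e-05 * 52.4900 * 248.8390 = 0.304334 m
L_final = 52.794334 m

dL = 0.304334 m


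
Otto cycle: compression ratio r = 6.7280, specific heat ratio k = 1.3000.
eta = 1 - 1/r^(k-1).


r^(k-1) = 1.7716
eta = 1 - 1/1.7716 = 0.4355 = 43.5539%

43.5539%


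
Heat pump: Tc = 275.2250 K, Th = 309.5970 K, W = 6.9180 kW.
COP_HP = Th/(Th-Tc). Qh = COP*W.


COP = 309.5970 / 34.3720 = 9.0072
Qh = 9.0072 * 6.9180 = 62.3121 kW

COP = 9.0072, Qh = 62.3121 kW


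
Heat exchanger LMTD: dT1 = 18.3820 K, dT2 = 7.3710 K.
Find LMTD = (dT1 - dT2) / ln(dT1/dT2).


dT1/dT2 = 2.4938
ln(dT1/dT2) = 0.9138
LMTD = 11.0110 / 0.9138 = 12.0494 K

12.0494 K


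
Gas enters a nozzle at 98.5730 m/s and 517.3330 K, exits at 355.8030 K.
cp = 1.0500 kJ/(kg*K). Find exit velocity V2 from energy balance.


dT = 161.5300 K
2*cp*1000*dT = 339213.0000
V1^2 = 9716.6363
V2 = sqrt(348929.6363) = 590.7027 m/s

590.7027 m/s


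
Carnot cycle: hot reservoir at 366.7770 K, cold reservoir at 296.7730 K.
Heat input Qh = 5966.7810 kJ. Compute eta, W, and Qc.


eta = 1 - 296.7730/366.7770 = 0.1909
W = 0.1909 * 5966.7810 = 1138.8351 kJ
Qc = 5966.7810 - 1138.8351 = 4827.9459 kJ

eta = 19.0863%, W = 1138.8351 kJ, Qc = 4827.9459 kJ


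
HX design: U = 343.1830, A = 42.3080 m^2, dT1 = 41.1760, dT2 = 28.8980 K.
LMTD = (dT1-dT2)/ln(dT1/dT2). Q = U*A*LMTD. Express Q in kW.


LMTD = 34.6755 K
Q = 343.1830 * 42.3080 * 34.6755 = 503466.5270 W = 503.4665 kW

503.4665 kW


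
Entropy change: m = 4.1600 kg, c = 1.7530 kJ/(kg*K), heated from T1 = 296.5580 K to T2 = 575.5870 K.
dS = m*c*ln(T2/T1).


T2/T1 = 1.9409
ln(T2/T1) = 0.6631
dS = 4.1600 * 1.7530 * 0.6631 = 4.8360 kJ/K

4.8360 kJ/K


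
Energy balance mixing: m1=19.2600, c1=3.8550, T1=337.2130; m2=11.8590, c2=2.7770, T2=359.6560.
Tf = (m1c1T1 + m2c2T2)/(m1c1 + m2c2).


num = 36881.5055
den = 107.1797
Tf = 344.1089 K

344.1089 K


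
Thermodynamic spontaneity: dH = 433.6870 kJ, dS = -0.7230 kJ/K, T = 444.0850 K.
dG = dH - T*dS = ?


T*dS = 444.0850 * -0.7230 = -321.0735 kJ
dG = 433.6870 + 321.0735 = 754.7605 kJ (non-spontaneous)

dG = 754.7605 kJ, non-spontaneous


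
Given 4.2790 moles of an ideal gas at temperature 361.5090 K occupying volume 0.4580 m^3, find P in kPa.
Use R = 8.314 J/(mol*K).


P = nRT/V = 4.2790 * 8.314 * 361.5090 / 0.4580
= 12860.9017 / 0.4580 = 28080.5715 Pa = 28.0806 kPa

28.0806 kPa


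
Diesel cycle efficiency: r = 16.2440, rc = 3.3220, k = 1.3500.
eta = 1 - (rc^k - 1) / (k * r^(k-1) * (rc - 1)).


r^(k-1) = 2.6530
rc^k = 5.0570
eta = 0.5122 = 51.2177%

51.2177%


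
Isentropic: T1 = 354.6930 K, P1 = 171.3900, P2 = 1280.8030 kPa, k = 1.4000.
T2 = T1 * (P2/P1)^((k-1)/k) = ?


(k-1)/k = 0.2857
(P2/P1)^exp = 1.7765
T2 = 354.6930 * 1.7765 = 630.1198 K

630.1198 K


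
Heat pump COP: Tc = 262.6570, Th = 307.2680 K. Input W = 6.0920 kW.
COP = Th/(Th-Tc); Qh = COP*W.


COP = 307.2680 / 44.6110 = 6.8877
Qh = 6.8877 * 6.0920 = 41.9600 kW

COP = 6.8877, Qh = 41.9600 kW


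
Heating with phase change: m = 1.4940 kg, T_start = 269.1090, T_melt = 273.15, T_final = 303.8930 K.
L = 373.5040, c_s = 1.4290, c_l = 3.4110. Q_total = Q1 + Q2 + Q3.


Q1 (sensible, solid) = 1.4940 * 1.4290 * 4.0410 = 8.6272 kJ
Q2 (latent) = 1.4940 * 373.5040 = 558.0150 kJ
Q3 (sensible, liquid) = 1.4940 * 3.4110 * 30.7430 = 156.6674 kJ
Q_total = 723.3096 kJ

723.3096 kJ


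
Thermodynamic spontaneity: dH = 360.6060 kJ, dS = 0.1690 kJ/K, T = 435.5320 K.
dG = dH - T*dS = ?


T*dS = 435.5320 * 0.1690 = 73.6049 kJ
dG = 360.6060 - 73.6049 = 287.0011 kJ (non-spontaneous)

dG = 287.0011 kJ, non-spontaneous


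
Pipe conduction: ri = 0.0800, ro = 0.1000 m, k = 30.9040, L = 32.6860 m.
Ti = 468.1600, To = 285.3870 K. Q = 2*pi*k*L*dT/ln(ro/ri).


dT = 182.7730 K
ln(ro/ri) = 0.2231
Q = 2*pi*30.9040*32.6860*182.7730 / 0.2231 = 5198571.7164 W

5198571.7164 W


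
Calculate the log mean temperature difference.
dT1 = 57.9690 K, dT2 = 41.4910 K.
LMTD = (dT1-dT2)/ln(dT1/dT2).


dT1/dT2 = 1.3971
ln(dT1/dT2) = 0.3344
LMTD = 16.4780 / 0.3344 = 49.2716 K

49.2716 K


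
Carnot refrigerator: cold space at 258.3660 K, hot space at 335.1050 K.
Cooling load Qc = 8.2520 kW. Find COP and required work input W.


COP = 258.3660 / 76.7390 = 3.3668
W = 8.2520 / 3.3668 = 2.4510 kW

COP = 3.3668, W = 2.4510 kW


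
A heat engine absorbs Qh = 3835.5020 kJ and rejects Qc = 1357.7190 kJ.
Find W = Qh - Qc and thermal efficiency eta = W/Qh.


W = 3835.5020 - 1357.7190 = 2477.7830 kJ
eta = 2477.7830 / 3835.5020 = 0.6460 = 64.6013%

W = 2477.7830 kJ, eta = 64.6013%


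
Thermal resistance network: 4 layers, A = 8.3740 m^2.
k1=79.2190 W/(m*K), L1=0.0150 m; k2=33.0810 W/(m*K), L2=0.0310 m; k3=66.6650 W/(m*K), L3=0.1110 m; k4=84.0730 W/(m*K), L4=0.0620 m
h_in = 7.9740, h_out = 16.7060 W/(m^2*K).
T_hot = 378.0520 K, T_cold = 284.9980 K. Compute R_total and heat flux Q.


R_conv_in = 1/(7.9740*8.3740) = 0.0150
R_1 = 0.0150/(79.2190*8.3740) = 2.2611e-05
R_2 = 0.0310/(33.0810*8.3740) = 0.0001
R_3 = 0.1110/(66.6650*8.3740) = 0.0002
R_4 = 0.0620/(84.0730*8.3740) = 8.8065e-05
R_conv_out = 1/(16.7060*8.3740) = 0.0071
R_total = 0.0225 K/W
Q = 93.0540 / 0.0225 = 4127.4037 W

R_total = 0.0225 K/W, Q = 4127.4037 W


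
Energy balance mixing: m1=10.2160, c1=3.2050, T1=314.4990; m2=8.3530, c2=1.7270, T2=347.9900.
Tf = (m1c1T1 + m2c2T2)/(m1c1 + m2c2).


num = 15317.3896
den = 47.1679
Tf = 324.7417 K

324.7417 K


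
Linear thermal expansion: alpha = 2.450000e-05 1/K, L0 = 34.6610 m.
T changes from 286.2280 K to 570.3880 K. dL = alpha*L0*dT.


dT = 284.1600 K
dL = 2.450000e-05 * 34.6610 * 284.1600 = 0.241307 m
L_final = 34.902307 m

dL = 0.241307 m


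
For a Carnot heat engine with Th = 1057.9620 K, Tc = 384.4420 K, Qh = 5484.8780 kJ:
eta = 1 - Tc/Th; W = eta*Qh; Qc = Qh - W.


eta = 1 - 384.4420/1057.9620 = 0.6366
W = 0.6366 * 5484.8780 = 3491.7842 kJ
Qc = 5484.8780 - 3491.7842 = 1993.0938 kJ

eta = 63.6620%, W = 3491.7842 kJ, Qc = 1993.0938 kJ


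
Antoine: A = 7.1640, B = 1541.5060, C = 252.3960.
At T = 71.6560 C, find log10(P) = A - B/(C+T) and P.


C+T = 324.0520
B/(C+T) = 4.7570
log10(P) = 7.1640 - 4.7570 = 2.4070
P = 10^2.4070 = 255.2871 mmHg

255.2871 mmHg


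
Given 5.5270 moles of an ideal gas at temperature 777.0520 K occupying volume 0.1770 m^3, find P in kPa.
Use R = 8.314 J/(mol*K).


P = nRT/V = 5.5270 * 8.314 * 777.0520 / 0.1770
= 35706.6879 / 0.1770 = 201732.6999 Pa = 201.7327 kPa

201.7327 kPa


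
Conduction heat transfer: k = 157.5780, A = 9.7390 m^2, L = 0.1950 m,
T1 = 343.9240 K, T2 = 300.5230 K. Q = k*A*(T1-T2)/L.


dT = 43.4010 K
Q = 157.5780 * 9.7390 * 43.4010 / 0.1950 = 341566.3467 W

341566.3467 W


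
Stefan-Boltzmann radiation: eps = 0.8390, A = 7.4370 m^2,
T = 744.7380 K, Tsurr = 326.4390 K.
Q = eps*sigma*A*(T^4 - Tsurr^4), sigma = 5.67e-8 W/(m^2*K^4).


T^4 = 3.0762e+11
Tsurr^4 = 1.1356e+10
Q = 0.8390 * 5.67e-8 * 7.4370 * 2.9626e+11 = 104814.6076 W

104814.6076 W


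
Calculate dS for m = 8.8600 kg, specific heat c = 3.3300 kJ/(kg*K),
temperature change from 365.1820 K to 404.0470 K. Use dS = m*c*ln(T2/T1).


T2/T1 = 1.1064
ln(T2/T1) = 0.1011
dS = 8.8600 * 3.3300 * 0.1011 = 2.9839 kJ/K

2.9839 kJ/K


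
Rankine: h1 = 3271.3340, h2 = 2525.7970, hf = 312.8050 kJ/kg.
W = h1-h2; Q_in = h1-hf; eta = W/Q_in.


W = 745.5370 kJ/kg
Q_in = 2958.5290 kJ/kg
eta = 0.2520 = 25.1996%

eta = 25.1996%


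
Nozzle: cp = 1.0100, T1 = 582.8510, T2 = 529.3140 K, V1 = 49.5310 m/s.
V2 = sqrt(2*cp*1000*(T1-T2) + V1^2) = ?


dT = 53.5370 K
2*cp*1000*dT = 108144.7400
V1^2 = 2453.3200
V2 = sqrt(110598.0600) = 332.5629 m/s

332.5629 m/s


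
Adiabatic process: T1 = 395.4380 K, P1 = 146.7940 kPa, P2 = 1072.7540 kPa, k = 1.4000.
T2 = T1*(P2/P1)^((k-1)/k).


(k-1)/k = 0.2857
(P2/P1)^exp = 1.7652
T2 = 395.4380 * 1.7652 = 698.0332 K

698.0332 K


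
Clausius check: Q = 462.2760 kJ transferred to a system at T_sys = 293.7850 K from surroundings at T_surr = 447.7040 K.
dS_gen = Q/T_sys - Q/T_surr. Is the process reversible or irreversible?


dS_sys = 462.2760/293.7850 = 1.5735 kJ/K
dS_surr = -462.2760/447.7040 = -1.0325 kJ/K
dS_gen = 1.5735 - 1.0325 = 0.5410 kJ/K (irreversible)

dS_gen = 0.5410 kJ/K, irreversible


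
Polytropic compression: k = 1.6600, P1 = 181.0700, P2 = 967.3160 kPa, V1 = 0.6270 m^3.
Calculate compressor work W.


(k-1)/k = 0.3976
(P2/P1)^exp = 1.9469
W = 2.5152 * 181.0700 * 0.6270 * (1.9469 - 1) = 270.3740 kJ

270.3740 kJ


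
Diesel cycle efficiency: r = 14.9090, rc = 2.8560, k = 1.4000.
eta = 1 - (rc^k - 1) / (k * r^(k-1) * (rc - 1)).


r^(k-1) = 2.9470
rc^k = 4.3457
eta = 0.5631 = 56.3078%

56.3078%


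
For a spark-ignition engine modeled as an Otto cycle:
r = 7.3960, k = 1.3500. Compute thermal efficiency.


r^(k-1) = 2.0144
eta = 1 - 1/2.0144 = 0.5036 = 50.3578%

50.3578%


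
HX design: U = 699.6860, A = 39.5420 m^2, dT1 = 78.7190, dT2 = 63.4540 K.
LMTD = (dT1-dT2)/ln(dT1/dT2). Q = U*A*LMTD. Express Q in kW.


LMTD = 70.8125 K
Q = 699.6860 * 39.5420 * 70.8125 = 1959168.0150 W = 1959.1680 kW

1959.1680 kW


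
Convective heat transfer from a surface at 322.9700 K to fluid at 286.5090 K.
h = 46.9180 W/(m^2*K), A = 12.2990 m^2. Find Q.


dT = 36.4610 K
Q = 46.9180 * 12.2990 * 36.4610 = 21039.6189 W

21039.6189 W


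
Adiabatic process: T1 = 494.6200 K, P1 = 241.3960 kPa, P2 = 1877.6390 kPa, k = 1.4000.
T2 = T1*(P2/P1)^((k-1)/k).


(k-1)/k = 0.2857
(P2/P1)^exp = 1.7970
T2 = 494.6200 * 1.7970 = 888.8109 K

888.8109 K


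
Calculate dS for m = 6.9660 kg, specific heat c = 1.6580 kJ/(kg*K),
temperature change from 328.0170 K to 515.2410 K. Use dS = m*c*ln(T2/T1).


T2/T1 = 1.5708
ln(T2/T1) = 0.4516
dS = 6.9660 * 1.6580 * 0.4516 = 5.2155 kJ/K

5.2155 kJ/K


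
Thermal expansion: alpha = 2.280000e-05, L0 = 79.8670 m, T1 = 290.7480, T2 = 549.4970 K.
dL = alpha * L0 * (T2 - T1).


dT = 258.7490 K
dL = 2.280000e-05 * 79.8670 * 258.7490 = 0.471174 m
L_final = 80.338174 m

dL = 0.471174 m


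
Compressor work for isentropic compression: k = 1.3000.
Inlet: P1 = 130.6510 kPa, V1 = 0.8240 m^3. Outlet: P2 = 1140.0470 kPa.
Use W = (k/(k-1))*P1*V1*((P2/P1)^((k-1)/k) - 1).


(k-1)/k = 0.2308
(P2/P1)^exp = 1.6486
W = 4.3333 * 130.6510 * 0.8240 * (1.6486 - 1) = 302.5698 kJ

302.5698 kJ


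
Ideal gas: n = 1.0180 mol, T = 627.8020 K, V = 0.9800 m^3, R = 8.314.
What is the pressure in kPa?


P = nRT/V = 1.0180 * 8.314 * 627.8020 / 0.9800
= 5313.4977 / 0.9800 = 5421.9364 Pa = 5.4219 kPa

5.4219 kPa


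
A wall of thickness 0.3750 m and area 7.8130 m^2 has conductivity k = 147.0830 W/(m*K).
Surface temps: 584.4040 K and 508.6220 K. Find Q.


dT = 75.7820 K
Q = 147.0830 * 7.8130 * 75.7820 / 0.3750 = 232228.2764 W

232228.2764 W


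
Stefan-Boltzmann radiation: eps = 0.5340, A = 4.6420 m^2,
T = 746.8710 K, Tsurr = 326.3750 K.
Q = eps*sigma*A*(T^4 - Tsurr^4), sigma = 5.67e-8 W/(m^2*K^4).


T^4 = 3.1116e+11
Tsurr^4 = 1.1347e+10
Q = 0.5340 * 5.67e-8 * 4.6420 * 2.9981e+11 = 42138.4926 W

42138.4926 W


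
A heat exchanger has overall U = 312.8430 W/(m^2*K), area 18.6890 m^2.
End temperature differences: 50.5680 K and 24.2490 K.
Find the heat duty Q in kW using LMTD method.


LMTD = 35.8109 K
Q = 312.8430 * 18.6890 * 35.8109 = 209376.4761 W = 209.3765 kW

209.3765 kW


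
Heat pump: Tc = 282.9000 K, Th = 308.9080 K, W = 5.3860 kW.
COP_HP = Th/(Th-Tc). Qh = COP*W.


COP = 308.9080 / 26.0080 = 11.8774
Qh = 11.8774 * 5.3860 = 63.9718 kW

COP = 11.8774, Qh = 63.9718 kW


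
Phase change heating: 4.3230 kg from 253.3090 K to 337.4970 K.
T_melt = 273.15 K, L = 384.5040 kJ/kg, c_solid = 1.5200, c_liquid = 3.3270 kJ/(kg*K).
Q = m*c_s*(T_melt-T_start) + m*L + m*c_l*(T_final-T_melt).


Q1 (sensible, solid) = 4.3230 * 1.5200 * 19.8410 = 130.3744 kJ
Q2 (latent) = 4.3230 * 384.5040 = 1662.2108 kJ
Q3 (sensible, liquid) = 4.3230 * 3.3270 * 64.3470 = 925.4785 kJ
Q_total = 2718.0637 kJ

2718.0637 kJ


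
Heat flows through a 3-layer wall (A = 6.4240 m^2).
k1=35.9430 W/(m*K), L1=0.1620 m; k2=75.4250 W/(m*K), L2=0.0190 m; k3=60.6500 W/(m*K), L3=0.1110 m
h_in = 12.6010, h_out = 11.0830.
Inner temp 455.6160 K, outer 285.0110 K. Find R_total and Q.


R_conv_in = 1/(12.6010*6.4240) = 0.0124
R_1 = 0.1620/(35.9430*6.4240) = 0.0007
R_2 = 0.0190/(75.4250*6.4240) = 3.9213e-05
R_3 = 0.1110/(60.6500*6.4240) = 0.0003
R_conv_out = 1/(11.0830*6.4240) = 0.0140
R_total = 0.0274 K/W
Q = 170.6050 / 0.0274 = 6220.8520 W

R_total = 0.0274 K/W, Q = 6220.8520 W


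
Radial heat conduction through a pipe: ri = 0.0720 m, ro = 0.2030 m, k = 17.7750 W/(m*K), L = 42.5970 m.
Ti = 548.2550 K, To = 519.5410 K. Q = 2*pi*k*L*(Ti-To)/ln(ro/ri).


dT = 28.7140 K
ln(ro/ri) = 1.0365
Q = 2*pi*17.7750*42.5970*28.7140 / 1.0365 = 131788.0950 W

131788.0950 W


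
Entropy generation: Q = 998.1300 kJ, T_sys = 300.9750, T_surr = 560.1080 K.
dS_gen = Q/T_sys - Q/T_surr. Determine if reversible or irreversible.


dS_sys = 998.1300/300.9750 = 3.3163 kJ/K
dS_surr = -998.1300/560.1080 = -1.7820 kJ/K
dS_gen = 3.3163 - 1.7820 = 1.5343 kJ/K (irreversible)

dS_gen = 1.5343 kJ/K, irreversible


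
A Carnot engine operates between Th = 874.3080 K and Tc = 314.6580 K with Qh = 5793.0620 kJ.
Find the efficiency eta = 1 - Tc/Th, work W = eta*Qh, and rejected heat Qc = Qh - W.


eta = 1 - 314.6580/874.3080 = 0.6401
W = 0.6401 * 5793.0620 = 3708.1751 kJ
Qc = 5793.0620 - 3708.1751 = 2084.8869 kJ

eta = 64.0106%, W = 3708.1751 kJ, Qc = 2084.8869 kJ


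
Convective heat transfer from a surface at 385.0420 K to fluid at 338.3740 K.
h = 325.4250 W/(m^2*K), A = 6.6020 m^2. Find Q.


dT = 46.6680 K
Q = 325.4250 * 6.6020 * 46.6680 = 100264.1376 W

100264.1376 W


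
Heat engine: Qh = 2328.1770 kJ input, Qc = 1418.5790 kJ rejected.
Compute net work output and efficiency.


W = 2328.1770 - 1418.5790 = 909.5980 kJ
eta = 909.5980 / 2328.1770 = 0.3907 = 39.0691%

W = 909.5980 kJ, eta = 39.0691%


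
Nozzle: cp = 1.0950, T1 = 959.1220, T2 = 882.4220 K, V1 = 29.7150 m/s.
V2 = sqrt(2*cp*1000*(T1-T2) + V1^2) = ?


dT = 76.7000 K
2*cp*1000*dT = 167973.0000
V1^2 = 882.9812
V2 = sqrt(168855.9812) = 410.9209 m/s

410.9209 m/s


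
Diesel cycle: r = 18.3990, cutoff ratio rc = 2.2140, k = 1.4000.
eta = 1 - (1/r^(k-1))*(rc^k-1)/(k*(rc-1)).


r^(k-1) = 3.2057
rc^k = 3.0426
eta = 0.6251 = 62.5092%

62.5092%


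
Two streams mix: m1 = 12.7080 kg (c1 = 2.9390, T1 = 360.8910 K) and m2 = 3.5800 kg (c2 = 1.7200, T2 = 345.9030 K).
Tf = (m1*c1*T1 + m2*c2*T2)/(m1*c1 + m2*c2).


num = 15608.7824
den = 43.5064
Tf = 358.7697 K

358.7697 K


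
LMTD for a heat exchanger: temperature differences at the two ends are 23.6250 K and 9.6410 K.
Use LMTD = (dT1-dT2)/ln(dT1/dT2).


dT1/dT2 = 2.4505
ln(dT1/dT2) = 0.8963
LMTD = 13.9840 / 0.8963 = 15.6023 K

15.6023 K


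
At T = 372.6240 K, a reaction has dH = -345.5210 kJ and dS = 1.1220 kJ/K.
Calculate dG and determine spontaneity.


T*dS = 372.6240 * 1.1220 = 418.0841 kJ
dG = -345.5210 - 418.0841 = -763.6051 kJ (spontaneous)

dG = -763.6051 kJ, spontaneous


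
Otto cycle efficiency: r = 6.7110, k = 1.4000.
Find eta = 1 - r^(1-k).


r^(k-1) = 2.1415
eta = 1 - 1/2.1415 = 0.5330 = 53.3034%

53.3034%


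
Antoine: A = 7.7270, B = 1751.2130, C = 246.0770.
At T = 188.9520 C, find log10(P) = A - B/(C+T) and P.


C+T = 435.0290
B/(C+T) = 4.0255
log10(P) = 7.7270 - 4.0255 = 3.7015
P = 10^3.7015 = 5029.1126 mmHg

5029.1126 mmHg


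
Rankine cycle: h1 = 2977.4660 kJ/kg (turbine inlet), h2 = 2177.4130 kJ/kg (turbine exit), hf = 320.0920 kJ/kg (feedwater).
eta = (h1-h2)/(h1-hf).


W = 800.0530 kJ/kg
Q_in = 2657.3740 kJ/kg
eta = 0.3011 = 30.1069%

eta = 30.1069%


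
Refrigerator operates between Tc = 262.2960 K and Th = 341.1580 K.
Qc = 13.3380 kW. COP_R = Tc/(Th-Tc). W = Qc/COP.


COP = 262.2960 / 78.8620 = 3.3260
W = 13.3380 / 3.3260 = 4.0102 kW

COP = 3.3260, W = 4.0102 kW


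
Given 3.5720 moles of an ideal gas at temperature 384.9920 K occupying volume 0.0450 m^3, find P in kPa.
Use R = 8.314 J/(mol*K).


P = nRT/V = 3.5720 * 8.314 * 384.9920 / 0.0450
= 11433.3415 / 0.0450 = 254074.2555 Pa = 254.0743 kPa

254.0743 kPa


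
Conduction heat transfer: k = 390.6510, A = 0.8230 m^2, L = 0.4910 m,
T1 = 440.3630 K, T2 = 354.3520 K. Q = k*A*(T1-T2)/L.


dT = 86.0110 K
Q = 390.6510 * 0.8230 * 86.0110 / 0.4910 = 56319.8229 W

56319.8229 W


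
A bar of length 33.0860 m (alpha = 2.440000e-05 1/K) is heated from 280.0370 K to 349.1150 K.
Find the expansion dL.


dT = 69.0780 K
dL = 2.440000e-05 * 33.0860 * 69.0780 = 0.055767 m
L_final = 33.141767 m

dL = 0.055767 m


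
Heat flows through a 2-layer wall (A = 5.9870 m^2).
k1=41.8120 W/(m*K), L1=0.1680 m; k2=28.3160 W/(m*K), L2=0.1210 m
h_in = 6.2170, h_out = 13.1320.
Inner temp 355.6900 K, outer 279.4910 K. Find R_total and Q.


R_conv_in = 1/(6.2170*5.9870) = 0.0269
R_1 = 0.1680/(41.8120*5.9870) = 0.0007
R_2 = 0.1210/(28.3160*5.9870) = 0.0007
R_conv_out = 1/(13.1320*5.9870) = 0.0127
R_total = 0.0410 K/W
Q = 76.1990 / 0.0410 = 1859.8507 W

R_total = 0.0410 K/W, Q = 1859.8507 W


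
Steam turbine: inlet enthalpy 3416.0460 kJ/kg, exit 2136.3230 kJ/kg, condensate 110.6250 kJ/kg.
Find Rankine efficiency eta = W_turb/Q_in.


W = 1279.7230 kJ/kg
Q_in = 3305.4210 kJ/kg
eta = 0.3872 = 38.7159%

eta = 38.7159%


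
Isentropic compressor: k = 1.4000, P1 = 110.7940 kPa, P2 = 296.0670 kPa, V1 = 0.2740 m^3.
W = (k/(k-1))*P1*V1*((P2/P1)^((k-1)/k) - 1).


(k-1)/k = 0.2857
(P2/P1)^exp = 1.3242
W = 3.5000 * 110.7940 * 0.2740 * (1.3242 - 1) = 34.4501 kJ

34.4501 kJ


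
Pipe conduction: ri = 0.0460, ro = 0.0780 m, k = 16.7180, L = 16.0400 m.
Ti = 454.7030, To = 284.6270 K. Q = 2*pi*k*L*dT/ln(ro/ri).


dT = 170.0760 K
ln(ro/ri) = 0.5281
Q = 2*pi*16.7180*16.0400*170.0760 / 0.5281 = 542652.9949 W

542652.9949 W


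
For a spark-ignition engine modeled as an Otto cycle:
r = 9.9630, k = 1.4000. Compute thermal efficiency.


r^(k-1) = 2.5082
eta = 1 - 1/2.5082 = 0.6013 = 60.1302%

60.1302%


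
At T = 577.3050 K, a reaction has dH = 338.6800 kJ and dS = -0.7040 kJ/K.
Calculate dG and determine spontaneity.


T*dS = 577.3050 * -0.7040 = -406.4227 kJ
dG = 338.6800 + 406.4227 = 745.1027 kJ (non-spontaneous)

dG = 745.1027 kJ, non-spontaneous


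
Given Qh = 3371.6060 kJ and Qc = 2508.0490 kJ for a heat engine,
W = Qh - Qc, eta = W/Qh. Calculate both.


W = 3371.6060 - 2508.0490 = 863.5570 kJ
eta = 863.5570 / 3371.6060 = 0.2561 = 25.6126%

W = 863.5570 kJ, eta = 25.6126%


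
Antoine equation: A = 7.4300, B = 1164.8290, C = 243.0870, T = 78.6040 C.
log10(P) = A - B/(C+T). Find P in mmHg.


C+T = 321.6910
B/(C+T) = 3.6210
log10(P) = 7.4300 - 3.6210 = 3.8090
P = 10^3.8090 = 6442.3433 mmHg

6442.3433 mmHg


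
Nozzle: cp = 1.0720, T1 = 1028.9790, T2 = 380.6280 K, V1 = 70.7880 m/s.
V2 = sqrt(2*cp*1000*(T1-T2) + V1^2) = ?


dT = 648.3510 K
2*cp*1000*dT = 1390064.5440
V1^2 = 5010.9409
V2 = sqrt(1395075.4849) = 1181.1331 m/s

1181.1331 m/s


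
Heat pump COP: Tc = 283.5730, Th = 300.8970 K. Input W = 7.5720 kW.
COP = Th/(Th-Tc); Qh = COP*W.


COP = 300.8970 / 17.3240 = 17.3688
Qh = 17.3688 * 7.5720 = 131.5165 kW

COP = 17.3688, Qh = 131.5165 kW


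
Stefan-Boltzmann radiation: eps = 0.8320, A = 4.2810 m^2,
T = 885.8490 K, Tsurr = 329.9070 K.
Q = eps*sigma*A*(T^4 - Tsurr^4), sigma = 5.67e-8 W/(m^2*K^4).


T^4 = 6.1580e+11
Tsurr^4 = 1.1846e+10
Q = 0.8320 * 5.67e-8 * 4.2810 * 6.0395e+11 = 121970.4651 W

121970.4651 W


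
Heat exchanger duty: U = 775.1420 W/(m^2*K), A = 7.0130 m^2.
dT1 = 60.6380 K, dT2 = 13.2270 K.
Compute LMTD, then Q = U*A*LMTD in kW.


LMTD = 31.1369 K
Q = 775.1420 * 7.0130 * 31.1369 = 169262.5341 W = 169.2625 kW

169.2625 kW


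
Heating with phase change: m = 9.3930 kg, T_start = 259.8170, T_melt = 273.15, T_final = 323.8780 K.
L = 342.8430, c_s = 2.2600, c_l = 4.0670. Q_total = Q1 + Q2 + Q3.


Q1 (sensible, solid) = 9.3930 * 2.2600 * 13.3330 = 283.0353 kJ
Q2 (latent) = 9.3930 * 342.8430 = 3220.3243 kJ
Q3 (sensible, liquid) = 9.3930 * 4.0670 * 50.7280 = 1937.8771 kJ
Q_total = 5441.2367 kJ

5441.2367 kJ


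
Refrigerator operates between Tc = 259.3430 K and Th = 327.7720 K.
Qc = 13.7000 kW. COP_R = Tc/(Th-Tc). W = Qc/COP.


COP = 259.3430 / 68.4290 = 3.7900
W = 13.7000 / 3.7900 = 3.6148 kW

COP = 3.7900, W = 3.6148 kW


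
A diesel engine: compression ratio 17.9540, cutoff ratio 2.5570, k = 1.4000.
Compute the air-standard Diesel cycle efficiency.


r^(k-1) = 3.1744
rc^k = 3.7224
eta = 0.6066 = 60.6567%

60.6567%


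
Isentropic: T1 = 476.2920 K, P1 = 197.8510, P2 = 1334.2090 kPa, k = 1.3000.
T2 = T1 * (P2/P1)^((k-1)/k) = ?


(k-1)/k = 0.2308
(P2/P1)^exp = 1.5534
T2 = 476.2920 * 1.5534 = 739.8686 K

739.8686 K


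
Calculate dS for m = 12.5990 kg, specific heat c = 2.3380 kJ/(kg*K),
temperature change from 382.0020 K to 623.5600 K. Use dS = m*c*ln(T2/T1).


T2/T1 = 1.6323
ln(T2/T1) = 0.4900
dS = 12.5990 * 2.3380 * 0.4900 = 14.4342 kJ/K

14.4342 kJ/K


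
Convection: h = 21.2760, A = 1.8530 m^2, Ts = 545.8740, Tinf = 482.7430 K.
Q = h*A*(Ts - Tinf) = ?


dT = 63.1310 K
Q = 21.2760 * 1.8530 * 63.1310 = 2488.9036 W

2488.9036 W


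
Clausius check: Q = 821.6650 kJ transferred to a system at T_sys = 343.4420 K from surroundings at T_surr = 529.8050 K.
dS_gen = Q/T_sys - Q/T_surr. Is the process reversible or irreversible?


dS_sys = 821.6650/343.4420 = 2.3924 kJ/K
dS_surr = -821.6650/529.8050 = -1.5509 kJ/K
dS_gen = 2.3924 - 1.5509 = 0.8416 kJ/K (irreversible)

dS_gen = 0.8416 kJ/K, irreversible


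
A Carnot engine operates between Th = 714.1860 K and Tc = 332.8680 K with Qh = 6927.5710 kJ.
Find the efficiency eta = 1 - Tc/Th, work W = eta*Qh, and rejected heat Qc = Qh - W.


eta = 1 - 332.8680/714.1860 = 0.5339
W = 0.5339 * 6927.5710 = 3698.7669 kJ
Qc = 6927.5710 - 3698.7669 = 3228.8041 kJ

eta = 53.3920%, W = 3698.7669 kJ, Qc = 3228.8041 kJ


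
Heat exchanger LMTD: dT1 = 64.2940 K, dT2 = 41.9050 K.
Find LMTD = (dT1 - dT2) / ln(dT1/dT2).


dT1/dT2 = 1.5343
ln(dT1/dT2) = 0.4281
LMTD = 22.3890 / 0.4281 = 52.3033 K

52.3033 K


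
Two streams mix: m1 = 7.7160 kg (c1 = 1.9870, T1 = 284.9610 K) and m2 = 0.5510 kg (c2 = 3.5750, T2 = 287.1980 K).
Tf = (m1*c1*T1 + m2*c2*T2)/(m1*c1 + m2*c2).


num = 4934.6641
den = 17.3015
Tf = 285.2157 K

285.2157 K


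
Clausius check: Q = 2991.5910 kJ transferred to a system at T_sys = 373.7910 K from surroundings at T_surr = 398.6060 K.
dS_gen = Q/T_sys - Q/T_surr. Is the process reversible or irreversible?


dS_sys = 2991.5910/373.7910 = 8.0034 kJ/K
dS_surr = -2991.5910/398.6060 = -7.5051 kJ/K
dS_gen = 8.0034 - 7.5051 = 0.4982 kJ/K (irreversible)

dS_gen = 0.4982 kJ/K, irreversible


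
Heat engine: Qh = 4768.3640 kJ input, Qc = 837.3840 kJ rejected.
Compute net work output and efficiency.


W = 4768.3640 - 837.3840 = 3930.9800 kJ
eta = 3930.9800 / 4768.3640 = 0.8244 = 82.4388%

W = 3930.9800 kJ, eta = 82.4388%


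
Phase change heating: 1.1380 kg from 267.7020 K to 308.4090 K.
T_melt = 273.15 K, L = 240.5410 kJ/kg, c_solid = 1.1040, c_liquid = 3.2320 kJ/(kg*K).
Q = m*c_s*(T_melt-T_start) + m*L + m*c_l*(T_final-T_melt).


Q1 (sensible, solid) = 1.1380 * 1.1040 * 5.4480 = 6.8446 kJ
Q2 (latent) = 1.1380 * 240.5410 = 273.7357 kJ
Q3 (sensible, liquid) = 1.1380 * 3.2320 * 35.2590 = 129.6832 kJ
Q_total = 410.2634 kJ

410.2634 kJ


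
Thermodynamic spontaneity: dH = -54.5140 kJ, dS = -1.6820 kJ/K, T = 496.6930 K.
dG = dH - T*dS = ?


T*dS = 496.6930 * -1.6820 = -835.4376 kJ
dG = -54.5140 + 835.4376 = 780.9236 kJ (non-spontaneous)

dG = 780.9236 kJ, non-spontaneous


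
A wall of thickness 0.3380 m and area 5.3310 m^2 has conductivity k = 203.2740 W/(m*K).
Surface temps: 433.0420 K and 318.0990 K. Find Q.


dT = 114.9430 K
Q = 203.2740 * 5.3310 * 114.9430 / 0.3380 = 368515.9957 W

368515.9957 W


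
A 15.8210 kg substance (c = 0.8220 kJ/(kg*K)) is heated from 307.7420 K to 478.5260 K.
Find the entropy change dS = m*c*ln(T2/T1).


T2/T1 = 1.5550
ln(T2/T1) = 0.4414
dS = 15.8210 * 0.8220 * 0.4414 = 5.7410 kJ/K

5.7410 kJ/K


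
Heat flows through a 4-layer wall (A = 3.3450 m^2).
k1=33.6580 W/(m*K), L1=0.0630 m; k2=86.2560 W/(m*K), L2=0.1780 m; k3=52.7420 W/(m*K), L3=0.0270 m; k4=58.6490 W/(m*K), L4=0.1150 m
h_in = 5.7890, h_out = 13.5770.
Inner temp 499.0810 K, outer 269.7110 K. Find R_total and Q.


R_conv_in = 1/(5.7890*3.3450) = 0.0516
R_1 = 0.0630/(33.6580*3.3450) = 0.0006
R_2 = 0.1780/(86.2560*3.3450) = 0.0006
R_3 = 0.0270/(52.7420*3.3450) = 0.0002
R_4 = 0.1150/(58.6490*3.3450) = 0.0006
R_conv_out = 1/(13.5770*3.3450) = 0.0220
R_total = 0.0756 K/W
Q = 229.3700 / 0.0756 = 3034.9366 W

R_total = 0.0756 K/W, Q = 3034.9366 W


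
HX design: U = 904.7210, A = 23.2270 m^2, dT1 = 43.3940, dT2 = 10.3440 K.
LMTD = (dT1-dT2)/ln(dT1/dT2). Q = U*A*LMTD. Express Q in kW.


LMTD = 23.0488 K
Q = 904.7210 * 23.2270 * 23.0488 = 484346.2994 W = 484.3463 kW

484.3463 kW


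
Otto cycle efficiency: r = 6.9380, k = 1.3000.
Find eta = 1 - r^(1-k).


r^(k-1) = 1.7880
eta = 1 - 1/1.7880 = 0.4407 = 44.0719%

44.0719%


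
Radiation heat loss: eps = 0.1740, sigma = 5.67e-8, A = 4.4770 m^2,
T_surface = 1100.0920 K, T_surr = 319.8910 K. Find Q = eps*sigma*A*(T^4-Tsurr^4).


T^4 = 1.4646e+12
Tsurr^4 = 1.0471e+10
Q = 0.1740 * 5.67e-8 * 4.4770 * 1.4541e+12 = 64227.2265 W

64227.2265 W


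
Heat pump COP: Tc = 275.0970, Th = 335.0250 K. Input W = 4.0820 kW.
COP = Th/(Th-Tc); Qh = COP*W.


COP = 335.0250 / 59.9280 = 5.5905
Qh = 5.5905 * 4.0820 = 22.8203 kW

COP = 5.5905, Qh = 22.8203 kW


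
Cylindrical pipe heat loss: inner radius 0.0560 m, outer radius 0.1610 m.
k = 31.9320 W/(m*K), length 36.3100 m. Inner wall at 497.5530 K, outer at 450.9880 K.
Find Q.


dT = 46.5650 K
ln(ro/ri) = 1.0561
Q = 2*pi*31.9320*36.3100*46.5650 / 1.0561 = 321222.7269 W

321222.7269 W


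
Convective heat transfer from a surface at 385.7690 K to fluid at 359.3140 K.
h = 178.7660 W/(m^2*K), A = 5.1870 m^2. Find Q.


dT = 26.4550 K
Q = 178.7660 * 5.1870 * 26.4550 = 24530.6432 W

24530.6432 W


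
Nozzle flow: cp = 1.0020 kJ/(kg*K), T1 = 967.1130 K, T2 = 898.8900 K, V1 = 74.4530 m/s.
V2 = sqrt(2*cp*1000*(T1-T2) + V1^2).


dT = 68.2230 K
2*cp*1000*dT = 136718.8920
V1^2 = 5543.2492
V2 = sqrt(142262.1412) = 377.1765 m/s

377.1765 m/s


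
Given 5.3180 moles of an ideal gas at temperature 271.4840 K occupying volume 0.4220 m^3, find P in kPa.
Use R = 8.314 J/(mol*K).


P = nRT/V = 5.3180 * 8.314 * 271.4840 / 0.4220
= 12003.3534 / 0.4220 = 28443.9654 Pa = 28.4440 kPa

28.4440 kPa


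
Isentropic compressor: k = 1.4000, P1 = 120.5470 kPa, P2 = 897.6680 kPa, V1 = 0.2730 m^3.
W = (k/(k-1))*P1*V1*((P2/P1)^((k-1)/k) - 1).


(k-1)/k = 0.2857
(P2/P1)^exp = 1.7747
W = 3.5000 * 120.5470 * 0.2730 * (1.7747 - 1) = 89.2350 kJ

89.2350 kJ


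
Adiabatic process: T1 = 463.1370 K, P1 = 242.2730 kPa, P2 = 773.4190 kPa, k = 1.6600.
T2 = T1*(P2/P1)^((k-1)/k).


(k-1)/k = 0.3976
(P2/P1)^exp = 1.5865
T2 = 463.1370 * 1.5865 = 734.7485 K

734.7485 K


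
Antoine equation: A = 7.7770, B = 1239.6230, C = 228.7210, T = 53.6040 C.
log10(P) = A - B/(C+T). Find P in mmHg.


C+T = 282.3250
B/(C+T) = 4.3908
log10(P) = 7.7770 - 4.3908 = 3.3862
P = 10^3.3862 = 2433.5151 mmHg

2433.5151 mmHg


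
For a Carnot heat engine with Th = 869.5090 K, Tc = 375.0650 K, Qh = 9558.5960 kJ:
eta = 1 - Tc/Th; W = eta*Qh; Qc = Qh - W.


eta = 1 - 375.0650/869.5090 = 0.5686
W = 0.5686 * 9558.5960 = 5435.4704 kJ
Qc = 9558.5960 - 5435.4704 = 4123.1256 kJ

eta = 56.8647%, W = 5435.4704 kJ, Qc = 4123.1256 kJ


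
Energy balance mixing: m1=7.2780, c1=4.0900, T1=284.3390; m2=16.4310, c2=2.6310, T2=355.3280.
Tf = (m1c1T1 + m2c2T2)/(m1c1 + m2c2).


num = 23824.7403
den = 72.9970
Tf = 326.3798 K

326.3798 K


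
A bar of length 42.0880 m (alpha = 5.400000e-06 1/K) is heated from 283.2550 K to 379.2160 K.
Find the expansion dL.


dT = 95.9610 K
dL = 5.400000e-06 * 42.0880 * 95.9610 = 0.021810 m
L_final = 42.109810 m

dL = 0.021810 m


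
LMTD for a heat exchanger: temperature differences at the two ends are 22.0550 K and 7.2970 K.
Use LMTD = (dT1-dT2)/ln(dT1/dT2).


dT1/dT2 = 3.0225
ln(dT1/dT2) = 1.1061
LMTD = 14.7580 / 1.1061 = 13.3427 K

13.3427 K


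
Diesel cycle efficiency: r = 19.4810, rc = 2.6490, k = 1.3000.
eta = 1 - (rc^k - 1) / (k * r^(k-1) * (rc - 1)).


r^(k-1) = 2.4372
rc^k = 3.5482
eta = 0.5123 = 51.2265%

51.2265%


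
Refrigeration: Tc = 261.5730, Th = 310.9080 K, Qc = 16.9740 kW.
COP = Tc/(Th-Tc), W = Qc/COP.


COP = 261.5730 / 49.3350 = 5.3020
W = 16.9740 / 5.3020 = 3.2014 kW

COP = 5.3020, W = 3.2014 kW


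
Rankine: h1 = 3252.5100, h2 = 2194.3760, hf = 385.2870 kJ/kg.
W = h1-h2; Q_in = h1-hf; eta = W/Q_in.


W = 1058.1340 kJ/kg
Q_in = 2867.2230 kJ/kg
eta = 0.3690 = 36.9045%

eta = 36.9045%


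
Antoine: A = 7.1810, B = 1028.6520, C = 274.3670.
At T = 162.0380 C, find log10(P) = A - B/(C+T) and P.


C+T = 436.4050
B/(C+T) = 2.3571
log10(P) = 7.1810 - 2.3571 = 4.8239
P = 10^4.8239 = 66664.7007 mmHg

66664.7007 mmHg


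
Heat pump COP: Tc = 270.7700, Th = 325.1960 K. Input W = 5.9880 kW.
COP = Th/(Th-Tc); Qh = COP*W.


COP = 325.1960 / 54.4260 = 5.9750
Qh = 5.9750 * 5.9880 = 35.7784 kW

COP = 5.9750, Qh = 35.7784 kW


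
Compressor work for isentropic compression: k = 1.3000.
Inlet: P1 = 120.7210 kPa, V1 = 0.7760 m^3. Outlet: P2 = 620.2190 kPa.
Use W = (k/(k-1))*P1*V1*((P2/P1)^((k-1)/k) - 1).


(k-1)/k = 0.2308
(P2/P1)^exp = 1.4589
W = 4.3333 * 120.7210 * 0.7760 * (1.4589 - 1) = 186.2832 kJ

186.2832 kJ


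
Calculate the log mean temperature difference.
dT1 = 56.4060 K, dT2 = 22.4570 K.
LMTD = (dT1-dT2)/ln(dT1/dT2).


dT1/dT2 = 2.5117
ln(dT1/dT2) = 0.9210
LMTD = 33.9490 / 0.9210 = 36.8621 K

36.8621 K


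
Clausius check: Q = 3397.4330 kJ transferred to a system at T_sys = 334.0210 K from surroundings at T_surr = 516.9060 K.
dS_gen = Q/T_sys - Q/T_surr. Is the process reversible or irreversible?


dS_sys = 3397.4330/334.0210 = 10.1713 kJ/K
dS_surr = -3397.4330/516.9060 = -6.5726 kJ/K
dS_gen = 10.1713 - 6.5726 = 3.5987 kJ/K (irreversible)

dS_gen = 3.5987 kJ/K, irreversible


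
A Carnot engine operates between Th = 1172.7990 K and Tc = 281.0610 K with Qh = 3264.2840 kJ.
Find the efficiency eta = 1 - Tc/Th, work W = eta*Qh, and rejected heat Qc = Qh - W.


eta = 1 - 281.0610/1172.7990 = 0.7604
W = 0.7604 * 3264.2840 = 2481.9991 kJ
Qc = 3264.2840 - 2481.9991 = 782.2849 kJ

eta = 76.0350%, W = 2481.9991 kJ, Qc = 782.2849 kJ


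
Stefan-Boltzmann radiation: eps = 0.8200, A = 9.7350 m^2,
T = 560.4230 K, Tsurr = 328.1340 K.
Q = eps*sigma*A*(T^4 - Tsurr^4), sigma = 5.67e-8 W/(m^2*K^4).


T^4 = 9.8642e+10
Tsurr^4 = 1.1593e+10
Q = 0.8200 * 5.67e-8 * 9.7350 * 8.7049e+10 = 39400.1280 W

39400.1280 W


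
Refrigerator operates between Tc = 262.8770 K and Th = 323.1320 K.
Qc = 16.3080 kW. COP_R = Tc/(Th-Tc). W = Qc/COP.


COP = 262.8770 / 60.2550 = 4.3627
W = 16.3080 / 4.3627 = 3.7380 kW

COP = 4.3627, W = 3.7380 kW


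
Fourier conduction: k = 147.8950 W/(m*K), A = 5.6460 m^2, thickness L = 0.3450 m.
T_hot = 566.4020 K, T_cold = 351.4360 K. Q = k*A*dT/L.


dT = 214.9660 K
Q = 147.8950 * 5.6460 * 214.9660 / 0.3450 = 520289.4813 W

520289.4813 W


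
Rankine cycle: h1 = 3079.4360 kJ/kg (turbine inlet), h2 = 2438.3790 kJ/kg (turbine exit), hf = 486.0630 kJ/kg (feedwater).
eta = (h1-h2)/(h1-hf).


W = 641.0570 kJ/kg
Q_in = 2593.3730 kJ/kg
eta = 0.2472 = 24.7190%

eta = 24.7190%


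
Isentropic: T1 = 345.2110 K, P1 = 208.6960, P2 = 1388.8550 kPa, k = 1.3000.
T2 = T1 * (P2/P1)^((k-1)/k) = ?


(k-1)/k = 0.2308
(P2/P1)^exp = 1.5487
T2 = 345.2110 * 1.5487 = 534.6144 K

534.6144 K


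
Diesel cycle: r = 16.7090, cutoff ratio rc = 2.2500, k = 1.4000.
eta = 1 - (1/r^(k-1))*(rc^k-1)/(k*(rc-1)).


r^(k-1) = 3.0845
rc^k = 3.1121
eta = 0.6087 = 60.8710%

60.8710%


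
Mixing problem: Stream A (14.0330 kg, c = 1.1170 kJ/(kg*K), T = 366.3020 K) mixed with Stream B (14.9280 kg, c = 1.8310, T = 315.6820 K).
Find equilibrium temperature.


num = 14370.3221
den = 43.0080
Tf = 334.1311 K

334.1311 K


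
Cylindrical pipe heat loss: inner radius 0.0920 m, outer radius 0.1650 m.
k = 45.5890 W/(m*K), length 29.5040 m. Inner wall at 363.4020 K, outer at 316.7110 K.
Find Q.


dT = 46.6910 K
ln(ro/ri) = 0.5842
Q = 2*pi*45.5890*29.5040*46.6910 / 0.5842 = 675498.6737 W

675498.6737 W


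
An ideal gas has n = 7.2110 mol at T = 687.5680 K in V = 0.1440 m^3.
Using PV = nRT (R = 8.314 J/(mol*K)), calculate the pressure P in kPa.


P = nRT/V = 7.2110 * 8.314 * 687.5680 / 0.1440
= 41221.2514 / 0.1440 = 286258.6901 Pa = 286.2587 kPa

286.2587 kPa


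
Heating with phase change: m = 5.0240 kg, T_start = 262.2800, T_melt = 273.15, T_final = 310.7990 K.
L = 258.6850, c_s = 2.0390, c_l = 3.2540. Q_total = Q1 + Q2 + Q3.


Q1 (sensible, solid) = 5.0240 * 2.0390 * 10.8700 = 111.3516 kJ
Q2 (latent) = 5.0240 * 258.6850 = 1299.6334 kJ
Q3 (sensible, liquid) = 5.0240 * 3.2540 * 37.6490 = 615.4895 kJ
Q_total = 2026.4745 kJ

2026.4745 kJ


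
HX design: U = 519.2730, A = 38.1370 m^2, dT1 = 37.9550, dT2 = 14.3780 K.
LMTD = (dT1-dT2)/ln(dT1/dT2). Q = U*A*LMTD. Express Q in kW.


LMTD = 24.2886 K
Q = 519.2730 * 38.1370 * 24.2886 = 480999.7974 W = 480.9998 kW

480.9998 kW


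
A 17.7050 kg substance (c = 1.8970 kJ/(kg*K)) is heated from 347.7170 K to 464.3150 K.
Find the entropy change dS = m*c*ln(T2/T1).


T2/T1 = 1.3353
ln(T2/T1) = 0.2892
dS = 17.7050 * 1.8970 * 0.2892 = 9.7123 kJ/K

9.7123 kJ/K


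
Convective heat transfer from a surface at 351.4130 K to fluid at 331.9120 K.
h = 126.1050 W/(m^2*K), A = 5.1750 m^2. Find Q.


dT = 19.5010 K
Q = 126.1050 * 5.1750 * 19.5010 = 12726.2234 W

12726.2234 W


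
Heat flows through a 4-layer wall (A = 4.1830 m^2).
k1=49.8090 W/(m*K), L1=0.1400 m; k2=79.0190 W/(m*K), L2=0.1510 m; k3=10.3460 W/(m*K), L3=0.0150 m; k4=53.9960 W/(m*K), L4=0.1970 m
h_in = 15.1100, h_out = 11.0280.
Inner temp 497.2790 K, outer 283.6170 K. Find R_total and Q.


R_conv_in = 1/(15.1100*4.1830) = 0.0158
R_1 = 0.1400/(49.8090*4.1830) = 0.0007
R_2 = 0.1510/(79.0190*4.1830) = 0.0005
R_3 = 0.0150/(10.3460*4.1830) = 0.0003
R_4 = 0.1970/(53.9960*4.1830) = 0.0009
R_conv_out = 1/(11.0280*4.1830) = 0.0217
R_total = 0.0398 K/W
Q = 213.6620 / 0.0398 = 5362.0749 W

R_total = 0.0398 K/W, Q = 5362.0749 W


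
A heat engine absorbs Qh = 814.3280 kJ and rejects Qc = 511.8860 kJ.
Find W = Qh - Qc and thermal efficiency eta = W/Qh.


W = 814.3280 - 511.8860 = 302.4420 kJ
eta = 302.4420 / 814.3280 = 0.3714 = 37.1401%

W = 302.4420 kJ, eta = 37.1401%


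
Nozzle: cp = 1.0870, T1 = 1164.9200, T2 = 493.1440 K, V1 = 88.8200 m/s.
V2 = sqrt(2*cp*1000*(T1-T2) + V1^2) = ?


dT = 671.7760 K
2*cp*1000*dT = 1460441.0240
V1^2 = 7888.9924
V2 = sqrt(1468330.0164) = 1211.7467 m/s

1211.7467 m/s


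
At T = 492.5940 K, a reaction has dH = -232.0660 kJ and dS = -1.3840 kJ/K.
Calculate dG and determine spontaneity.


T*dS = 492.5940 * -1.3840 = -681.7501 kJ
dG = -232.0660 + 681.7501 = 449.6841 kJ (non-spontaneous)

dG = 449.6841 kJ, non-spontaneous


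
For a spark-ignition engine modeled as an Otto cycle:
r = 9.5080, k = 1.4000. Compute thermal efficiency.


r^(k-1) = 2.4617
eta = 1 - 1/2.4617 = 0.5938 = 59.3777%

59.3777%


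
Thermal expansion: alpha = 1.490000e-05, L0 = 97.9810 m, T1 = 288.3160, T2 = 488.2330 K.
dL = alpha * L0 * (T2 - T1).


dT = 199.9170 K
dL = 1.490000e-05 * 97.9810 * 199.9170 = 0.291862 m
L_final = 98.272862 m

dL = 0.291862 m


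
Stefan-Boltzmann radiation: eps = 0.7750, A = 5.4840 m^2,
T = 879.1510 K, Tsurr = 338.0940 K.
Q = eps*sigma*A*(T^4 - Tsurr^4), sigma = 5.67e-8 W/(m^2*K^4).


T^4 = 5.9738e+11
Tsurr^4 = 1.3066e+10
Q = 0.7750 * 5.67e-8 * 5.4840 * 5.8432e+11 = 140809.3941 W

140809.3941 W


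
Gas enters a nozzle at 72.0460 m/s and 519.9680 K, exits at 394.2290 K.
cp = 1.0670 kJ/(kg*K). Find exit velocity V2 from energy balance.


dT = 125.7390 K
2*cp*1000*dT = 268327.0260
V1^2 = 5190.6261
V2 = sqrt(273517.6521) = 522.9892 m/s

522.9892 m/s


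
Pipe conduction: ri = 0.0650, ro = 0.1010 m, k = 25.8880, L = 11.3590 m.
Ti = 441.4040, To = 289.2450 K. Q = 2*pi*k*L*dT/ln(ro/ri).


dT = 152.1590 K
ln(ro/ri) = 0.4407
Q = 2*pi*25.8880*11.3590*152.1590 / 0.4407 = 637881.9310 W

637881.9310 W


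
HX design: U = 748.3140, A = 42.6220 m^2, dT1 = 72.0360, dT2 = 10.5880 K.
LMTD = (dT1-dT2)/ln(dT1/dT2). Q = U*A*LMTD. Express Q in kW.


LMTD = 32.0468 K
Q = 748.3140 * 42.6220 * 32.0468 = 1022121.6739 W = 1022.1217 kW

1022.1217 kW


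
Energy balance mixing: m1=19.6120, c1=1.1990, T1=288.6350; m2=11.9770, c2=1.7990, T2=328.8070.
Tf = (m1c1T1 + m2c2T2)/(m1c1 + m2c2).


num = 13871.8713
den = 45.0614
Tf = 307.8437 K

307.8437 K


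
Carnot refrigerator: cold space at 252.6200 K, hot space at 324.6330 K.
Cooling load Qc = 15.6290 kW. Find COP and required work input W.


COP = 252.6200 / 72.0130 = 3.5080
W = 15.6290 / 3.5080 = 4.4553 kW

COP = 3.5080, W = 4.4553 kW
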